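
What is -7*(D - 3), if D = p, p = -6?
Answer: 63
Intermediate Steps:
D = -6
-7*(D - 3) = -7*(-6 - 3) = -7*(-9) = 63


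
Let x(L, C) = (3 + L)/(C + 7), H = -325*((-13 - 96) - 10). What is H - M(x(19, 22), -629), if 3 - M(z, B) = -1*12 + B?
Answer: 38031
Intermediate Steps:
H = 38675 (H = -325*(-109 - 10) = -325*(-119) = 38675)
x(L, C) = (3 + L)/(7 + C)
M(z, B) = 15 - B (M(z, B) = 3 - (-1*12 + B) = 3 - (-12 + B) = 3 + (12 - B) = 15 - B)
H - M(x(19, 22), -629) = 38675 - (15 - 1*(-629)) = 38675 - (15 + 629) = 38675 - 1*644 = 38675 - 644 = 38031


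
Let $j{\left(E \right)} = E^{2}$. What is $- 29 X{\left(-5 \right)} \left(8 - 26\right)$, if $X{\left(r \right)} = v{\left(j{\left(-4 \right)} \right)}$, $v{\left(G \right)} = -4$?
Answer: $-2088$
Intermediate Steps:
$X{\left(r \right)} = -4$
$- 29 X{\left(-5 \right)} \left(8 - 26\right) = \left(-29\right) \left(-4\right) \left(8 - 26\right) = 116 \left(8 - 26\right) = 116 \left(-18\right) = -2088$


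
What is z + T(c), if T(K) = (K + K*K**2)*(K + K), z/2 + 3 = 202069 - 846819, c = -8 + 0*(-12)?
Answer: -1281186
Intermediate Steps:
c = -8 (c = -8 + 0 = -8)
z = -1289506 (z = -6 + 2*(202069 - 846819) = -6 + 2*(-644750) = -6 - 1289500 = -1289506)
T(K) = 2*K*(K + K**3) (T(K) = (K + K**3)*(2*K) = 2*K*(K + K**3))
z + T(c) = -1289506 + 2*(-8)**2*(1 + (-8)**2) = -1289506 + 2*64*(1 + 64) = -1289506 + 2*64*65 = -1289506 + 8320 = -1281186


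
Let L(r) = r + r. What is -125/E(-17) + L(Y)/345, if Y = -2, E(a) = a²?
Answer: -44281/99705 ≈ -0.44412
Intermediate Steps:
L(r) = 2*r
-125/E(-17) + L(Y)/345 = -125/((-17)²) + (2*(-2))/345 = -125/289 - 4*1/345 = -125*1/289 - 4/345 = -125/289 - 4/345 = -44281/99705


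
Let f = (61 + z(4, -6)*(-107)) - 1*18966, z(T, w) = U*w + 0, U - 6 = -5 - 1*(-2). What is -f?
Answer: 16979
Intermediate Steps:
U = 3 (U = 6 + (-5 - 1*(-2)) = 6 + (-5 + 2) = 6 - 3 = 3)
z(T, w) = 3*w (z(T, w) = 3*w + 0 = 3*w)
f = -16979 (f = (61 + (3*(-6))*(-107)) - 1*18966 = (61 - 18*(-107)) - 18966 = (61 + 1926) - 18966 = 1987 - 18966 = -16979)
-f = -1*(-16979) = 16979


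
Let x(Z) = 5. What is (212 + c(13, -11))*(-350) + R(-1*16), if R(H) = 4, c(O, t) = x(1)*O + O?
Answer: -101496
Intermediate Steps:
c(O, t) = 6*O (c(O, t) = 5*O + O = 6*O)
(212 + c(13, -11))*(-350) + R(-1*16) = (212 + 6*13)*(-350) + 4 = (212 + 78)*(-350) + 4 = 290*(-350) + 4 = -101500 + 4 = -101496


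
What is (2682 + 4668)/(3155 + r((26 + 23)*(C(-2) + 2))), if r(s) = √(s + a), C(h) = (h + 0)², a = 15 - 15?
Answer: 23189250/9953731 - 51450*√6/9953731 ≈ 2.3170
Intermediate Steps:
a = 0
C(h) = h²
r(s) = √s (r(s) = √(s + 0) = √s)
(2682 + 4668)/(3155 + r((26 + 23)*(C(-2) + 2))) = (2682 + 4668)/(3155 + √((26 + 23)*((-2)² + 2))) = 7350/(3155 + √(49*(4 + 2))) = 7350/(3155 + √(49*6)) = 7350/(3155 + √294) = 7350/(3155 + 7*√6)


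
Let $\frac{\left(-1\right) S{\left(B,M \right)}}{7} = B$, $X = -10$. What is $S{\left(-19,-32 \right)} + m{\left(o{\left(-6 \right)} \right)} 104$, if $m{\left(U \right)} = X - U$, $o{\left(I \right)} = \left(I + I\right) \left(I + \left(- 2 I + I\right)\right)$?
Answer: $-907$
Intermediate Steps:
$S{\left(B,M \right)} = - 7 B$
$o{\left(I \right)} = 0$ ($o{\left(I \right)} = 2 I \left(I - I\right) = 2 I 0 = 0$)
$m{\left(U \right)} = -10 - U$
$S{\left(-19,-32 \right)} + m{\left(o{\left(-6 \right)} \right)} 104 = \left(-7\right) \left(-19\right) + \left(-10 - 0\right) 104 = 133 + \left(-10 + 0\right) 104 = 133 - 1040 = -907$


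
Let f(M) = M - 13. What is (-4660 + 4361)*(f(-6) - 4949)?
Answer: 1485432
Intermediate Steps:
f(M) = -13 + M
(-4660 + 4361)*(f(-6) - 4949) = (-4660 + 4361)*((-13 - 6) - 4949) = -299*(-19 - 4949) = -299*(-4968) = 1485432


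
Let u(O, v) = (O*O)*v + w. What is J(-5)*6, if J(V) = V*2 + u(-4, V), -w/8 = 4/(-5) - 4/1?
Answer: -1548/5 ≈ -309.60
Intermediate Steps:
w = 192/5 (w = -8*(4/(-5) - 4/1) = -8*(4*(-1/5) - 4*1) = -8*(-4/5 - 4) = -8*(-24/5) = 192/5 ≈ 38.400)
u(O, v) = 192/5 + v*O**2 (u(O, v) = (O*O)*v + 192/5 = O**2*v + 192/5 = v*O**2 + 192/5 = 192/5 + v*O**2)
J(V) = 192/5 + 18*V (J(V) = V*2 + (192/5 + V*(-4)**2) = 2*V + (192/5 + V*16) = 2*V + (192/5 + 16*V) = 192/5 + 18*V)
J(-5)*6 = (192/5 + 18*(-5))*6 = (192/5 - 90)*6 = -258/5*6 = -1548/5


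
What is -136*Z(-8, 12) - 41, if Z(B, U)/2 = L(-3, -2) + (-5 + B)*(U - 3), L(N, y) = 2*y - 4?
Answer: 33959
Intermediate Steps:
L(N, y) = -4 + 2*y
Z(B, U) = -16 + 2*(-5 + B)*(-3 + U) (Z(B, U) = 2*((-4 + 2*(-2)) + (-5 + B)*(U - 3)) = 2*((-4 - 4) + (-5 + B)*(-3 + U)) = 2*(-8 + (-5 + B)*(-3 + U)) = -16 + 2*(-5 + B)*(-3 + U))
-136*Z(-8, 12) - 41 = -136*(14 - 10*12 - 6*(-8) + 2*(-8)*12) - 41 = -136*(14 - 120 + 48 - 192) - 41 = -136*(-250) - 41 = 34000 - 41 = 33959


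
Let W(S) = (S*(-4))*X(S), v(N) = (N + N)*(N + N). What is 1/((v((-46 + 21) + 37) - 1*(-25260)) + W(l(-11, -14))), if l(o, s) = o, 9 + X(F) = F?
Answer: 1/24956 ≈ 4.0071e-5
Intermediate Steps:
X(F) = -9 + F
v(N) = 4*N² (v(N) = (2*N)*(2*N) = 4*N²)
W(S) = -4*S*(-9 + S) (W(S) = (S*(-4))*(-9 + S) = (-4*S)*(-9 + S) = -4*S*(-9 + S))
1/((v((-46 + 21) + 37) - 1*(-25260)) + W(l(-11, -14))) = 1/((4*((-46 + 21) + 37)² - 1*(-25260)) + 4*(-11)*(9 - 1*(-11))) = 1/((4*(-25 + 37)² + 25260) + 4*(-11)*(9 + 11)) = 1/((4*12² + 25260) + 4*(-11)*20) = 1/((4*144 + 25260) - 880) = 1/((576 + 25260) - 880) = 1/(25836 - 880) = 1/24956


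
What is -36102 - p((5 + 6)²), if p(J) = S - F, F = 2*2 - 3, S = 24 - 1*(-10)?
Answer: -36135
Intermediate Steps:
S = 34 (S = 24 + 10 = 34)
F = 1 (F = 4 - 3 = 1)
p(J) = 33 (p(J) = 34 - 1*1 = 34 - 1 = 33)
-36102 - p((5 + 6)²) = -36102 - 1*33 = -36102 - 33 = -36135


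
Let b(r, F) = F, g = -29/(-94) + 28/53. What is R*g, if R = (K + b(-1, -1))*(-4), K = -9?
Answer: 83380/2491 ≈ 33.472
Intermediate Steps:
g = 4169/4982 (g = -29*(-1/94) + 28*(1/53) = 29/94 + 28/53 = 4169/4982 ≈ 0.83681)
R = 40 (R = (-9 - 1)*(-4) = -10*(-4) = 40)
R*g = 40*(4169/4982) = 83380/2491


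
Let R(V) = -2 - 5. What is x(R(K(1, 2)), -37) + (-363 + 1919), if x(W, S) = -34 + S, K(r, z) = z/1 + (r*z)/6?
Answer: 1485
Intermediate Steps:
K(r, z) = z + r*z/6 (K(r, z) = z*1 + (r*z)*(⅙) = z + r*z/6)
R(V) = -7
x(R(K(1, 2)), -37) + (-363 + 1919) = (-34 - 37) + (-363 + 1919) = -71 + 1556 = 1485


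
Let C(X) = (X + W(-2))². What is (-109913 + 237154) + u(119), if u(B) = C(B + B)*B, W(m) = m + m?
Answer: 6643205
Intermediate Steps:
W(m) = 2*m
C(X) = (-4 + X)² (C(X) = (X + 2*(-2))² = (X - 4)² = (-4 + X)²)
u(B) = B*(-4 + 2*B)² (u(B) = (-4 + (B + B))²*B = (-4 + 2*B)²*B = B*(-4 + 2*B)²)
(-109913 + 237154) + u(119) = (-109913 + 237154) + 4*119*(-2 + 119)² = 127241 + 4*119*117² = 127241 + 4*119*13689 = 127241 + 6515964 = 6643205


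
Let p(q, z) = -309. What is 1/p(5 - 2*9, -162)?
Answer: -1/309 ≈ -0.0032362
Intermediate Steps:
1/p(5 - 2*9, -162) = 1/(-309) = -1/309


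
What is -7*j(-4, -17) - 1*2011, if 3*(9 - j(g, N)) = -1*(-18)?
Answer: -2032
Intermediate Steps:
j(g, N) = 3 (j(g, N) = 9 - (-1)*(-18)/3 = 9 - 1/3*18 = 9 - 6 = 3)
-7*j(-4, -17) - 1*2011 = -7*3 - 1*2011 = -21 - 2011 = -2032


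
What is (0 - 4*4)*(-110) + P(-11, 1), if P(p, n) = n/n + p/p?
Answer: 1762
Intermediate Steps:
P(p, n) = 2 (P(p, n) = 1 + 1 = 2)
(0 - 4*4)*(-110) + P(-11, 1) = (0 - 4*4)*(-110) + 2 = (0 - 16)*(-110) + 2 = -16*(-110) + 2 = 1760 + 2 = 1762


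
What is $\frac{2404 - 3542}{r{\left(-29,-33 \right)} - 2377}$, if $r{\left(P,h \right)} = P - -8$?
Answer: $\frac{569}{1199} \approx 0.47456$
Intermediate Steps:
$r{\left(P,h \right)} = 8 + P$ ($r{\left(P,h \right)} = P + 8 = 8 + P$)
$\frac{2404 - 3542}{r{\left(-29,-33 \right)} - 2377} = \frac{2404 - 3542}{\left(8 - 29\right) - 2377} = - \frac{1138}{-21 - 2377} = - \frac{1138}{-2398} = \left(-1138\right) \left(- \frac{1}{2398}\right) = \frac{569}{1199}$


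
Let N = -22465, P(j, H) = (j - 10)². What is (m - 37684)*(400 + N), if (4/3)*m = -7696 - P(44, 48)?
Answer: 977986995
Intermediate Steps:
P(j, H) = (-10 + j)²
m = -6639 (m = 3*(-7696 - (-10 + 44)²)/4 = 3*(-7696 - 1*34²)/4 = 3*(-7696 - 1*1156)/4 = 3*(-7696 - 1156)/4 = (¾)*(-8852) = -6639)
(m - 37684)*(400 + N) = (-6639 - 37684)*(400 - 22465) = -44323*(-22065) = 977986995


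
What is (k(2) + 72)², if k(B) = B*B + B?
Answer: 6084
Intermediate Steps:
k(B) = B + B² (k(B) = B² + B = B + B²)
(k(2) + 72)² = (2*(1 + 2) + 72)² = (2*3 + 72)² = (6 + 72)² = 78² = 6084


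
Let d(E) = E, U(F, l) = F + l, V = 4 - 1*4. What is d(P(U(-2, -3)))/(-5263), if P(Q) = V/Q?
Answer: 0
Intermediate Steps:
V = 0 (V = 4 - 4 = 0)
P(Q) = 0 (P(Q) = 0/Q = 0)
d(P(U(-2, -3)))/(-5263) = 0/(-5263) = 0*(-1/5263) = 0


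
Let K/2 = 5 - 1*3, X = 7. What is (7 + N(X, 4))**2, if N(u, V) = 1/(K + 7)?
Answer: 6084/121 ≈ 50.281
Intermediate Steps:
K = 4 (K = 2*(5 - 1*3) = 2*(5 - 3) = 2*2 = 4)
N(u, V) = 1/11 (N(u, V) = 1/(4 + 7) = 1/11)
(7 + N(X, 4))**2 = (7 + 1/11)**2 = (78/11)**2 = 6084/121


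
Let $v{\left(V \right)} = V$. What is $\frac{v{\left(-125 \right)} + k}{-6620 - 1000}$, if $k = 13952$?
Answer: $- \frac{4609}{2540} \approx -1.8146$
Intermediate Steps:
$\frac{v{\left(-125 \right)} + k}{-6620 - 1000} = \frac{-125 + 13952}{-6620 - 1000} = \frac{13827}{-7620} = 13827 \left(- \frac{1}{7620}\right) = - \frac{4609}{2540}$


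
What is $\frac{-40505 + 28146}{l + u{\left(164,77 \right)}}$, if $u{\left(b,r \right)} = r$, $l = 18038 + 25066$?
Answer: $- \frac{12359}{43181} \approx -0.28621$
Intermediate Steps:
$l = 43104$
$\frac{-40505 + 28146}{l + u{\left(164,77 \right)}} = \frac{-40505 + 28146}{43104 + 77} = - \frac{12359}{43181}$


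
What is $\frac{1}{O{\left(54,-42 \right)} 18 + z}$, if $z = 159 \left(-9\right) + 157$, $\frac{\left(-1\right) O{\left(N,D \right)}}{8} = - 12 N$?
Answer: $\frac{1}{92038} \approx 1.0865 \cdot 10^{-5}$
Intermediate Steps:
$O{\left(N,D \right)} = 96 N$ ($O{\left(N,D \right)} = - 8 \left(- 12 N\right) = 96 N$)
$z = -1274$ ($z = -1431 + 157 = -1274$)
$\frac{1}{O{\left(54,-42 \right)} 18 + z} = \frac{1}{96 \cdot 54 \cdot 18 - 1274} = \frac{1}{5184 \cdot 18 - 1274} = \frac{1}{93312 - 1274} = \frac{1}{92038}$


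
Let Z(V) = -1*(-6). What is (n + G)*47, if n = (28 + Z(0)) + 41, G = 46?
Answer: 5687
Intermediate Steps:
Z(V) = 6
n = 75 (n = (28 + 6) + 41 = 34 + 41 = 75)
(n + G)*47 = (75 + 46)*47 = 121*47 = 5687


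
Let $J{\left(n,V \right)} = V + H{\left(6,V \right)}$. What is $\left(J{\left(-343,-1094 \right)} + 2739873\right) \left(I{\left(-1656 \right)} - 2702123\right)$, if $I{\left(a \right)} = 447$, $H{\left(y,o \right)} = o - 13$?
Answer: $-7396302738272$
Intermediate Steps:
$H{\left(y,o \right)} = -13 + o$ ($H{\left(y,o \right)} = o - 13 = -13 + o$)
$J{\left(n,V \right)} = -13 + 2 V$ ($J{\left(n,V \right)} = V + \left(-13 + V\right) = -13 + 2 V$)
$\left(J{\left(-343,-1094 \right)} + 2739873\right) \left(I{\left(-1656 \right)} - 2702123\right) = \left(\left(-13 + 2 \left(-1094\right)\right) + 2739873\right) \left(447 - 2702123\right) = \left(\left(-13 - 2188\right) + 2739873\right) \left(-2701676\right) = \left(-2201 + 2739873\right) \left(-2701676\right) = 2737672 \left(-2701676\right) = -7396302738272$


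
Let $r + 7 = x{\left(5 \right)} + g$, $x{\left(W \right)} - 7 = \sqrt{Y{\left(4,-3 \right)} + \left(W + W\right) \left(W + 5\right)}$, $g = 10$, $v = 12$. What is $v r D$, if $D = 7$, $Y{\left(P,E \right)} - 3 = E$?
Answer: $1680$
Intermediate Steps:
$Y{\left(P,E \right)} = 3 + E$
$x{\left(W \right)} = 7 + \sqrt{2} \sqrt{W \left(5 + W\right)}$ ($x{\left(W \right)} = 7 + \sqrt{\left(3 - 3\right) + \left(W + W\right) \left(W + 5\right)} = 7 + \sqrt{0 + 2 W \left(5 + W\right)} = 7 + \sqrt{2 W \left(5 + W\right)} = 7 + \sqrt{2} \sqrt{W \left(5 + W\right)}$)
$r = 20$ ($r = -7 + \left(\left(7 + \sqrt{2} \sqrt{5 \left(5 + 5\right)}\right) + 10\right) = -7 + \left(\left(7 + \sqrt{2} \sqrt{5 \cdot 10}\right) + 10\right) = -7 + \left(\left(7 + \sqrt{2} \sqrt{50}\right) + 10\right) = -7 + \left(\left(7 + \sqrt{2} \cdot 5 \sqrt{2}\right) + 10\right) = -7 + \left(\left(7 + 10\right) + 10\right) = -7 + \left(17 + 10\right) = -7 + 27 = 20$)
$v r D = 12 \cdot 20 \cdot 7 = 240 \cdot 7 = 1680$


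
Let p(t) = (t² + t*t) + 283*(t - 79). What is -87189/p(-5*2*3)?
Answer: 87189/29047 ≈ 3.0017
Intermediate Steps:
p(t) = -22357 + 2*t² + 283*t (p(t) = (t² + t²) + 283*(-79 + t) = 2*t² + (-22357 + 283*t) = -22357 + 2*t² + 283*t)
-87189/p(-5*2*3) = -87189/(-22357 + 2*(-5*2*3)² + 283*(-5*2*3)) = -87189/(-22357 + 2*(-10*3)² + 283*(-10*3)) = -87189/(-22357 + 2*(-30)² + 283*(-30)) = -87189/(-22357 + 2*900 - 8490) = -87189/(-22357 + 1800 - 8490) = -87189/(-29047) = -87189*(-1/29047) = 87189/29047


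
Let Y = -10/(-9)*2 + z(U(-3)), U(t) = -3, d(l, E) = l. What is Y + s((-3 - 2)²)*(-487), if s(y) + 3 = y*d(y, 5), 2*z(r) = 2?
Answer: -2726197/9 ≈ -3.0291e+5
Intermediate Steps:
z(r) = 1 (z(r) = (½)*2 = 1)
Y = 29/9 (Y = -10/(-9)*2 + 1 = -10*(-⅑)*2 + 1 = (10/9)*2 + 1 = 20/9 + 1 = 29/9 ≈ 3.2222)
s(y) = -3 + y² (s(y) = -3 + y*y = -3 + y²)
Y + s((-3 - 2)²)*(-487) = 29/9 + (-3 + ((-3 - 2)²)²)*(-487) = 29/9 + (-3 + ((-5)²)²)*(-487) = 29/9 + (-3 + 25²)*(-487) = 29/9 + (-3 + 625)*(-487) = 29/9 + 622*(-487) = 29/9 - 302914 = -2726197/9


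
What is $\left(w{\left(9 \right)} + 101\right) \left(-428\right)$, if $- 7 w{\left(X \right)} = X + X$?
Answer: $- \frac{294892}{7} \approx -42127.0$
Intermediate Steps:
$w{\left(X \right)} = - \frac{2 X}{7}$ ($w{\left(X \right)} = - \frac{X + X}{7} = - \frac{2 X}{7}$)
$\left(w{\left(9 \right)} + 101\right) \left(-428\right) = \left(\left(- \frac{2}{7}\right) 9 + 101\right) \left(-428\right) = \left(- \frac{18}{7} + 101\right) \left(-428\right) = \frac{689}{7} \left(-428\right) = - \frac{294892}{7}$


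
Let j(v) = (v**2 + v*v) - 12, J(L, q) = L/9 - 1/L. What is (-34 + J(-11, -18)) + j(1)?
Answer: -4468/99 ≈ -45.131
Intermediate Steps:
J(L, q) = -1/L + L/9 (J(L, q) = L*(1/9) - 1/L = L/9 - 1/L = -1/L + L/9)
j(v) = -12 + 2*v**2 (j(v) = (v**2 + v**2) - 12 = 2*v**2 - 12 = -12 + 2*v**2)
(-34 + J(-11, -18)) + j(1) = (-34 + (-1/(-11) + (1/9)*(-11))) + (-12 + 2*1**2) = (-34 + (-1*(-1/11) - 11/9)) + (-12 + 2*1) = (-34 + (1/11 - 11/9)) + (-12 + 2) = (-34 - 112/99) - 10 = -3478/99 - 10 = -4468/99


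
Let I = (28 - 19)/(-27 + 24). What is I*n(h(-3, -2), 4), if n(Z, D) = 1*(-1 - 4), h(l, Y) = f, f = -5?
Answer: 15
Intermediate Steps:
h(l, Y) = -5
n(Z, D) = -5 (n(Z, D) = 1*(-5) = -5)
I = -3 (I = 9/(-3) = 9*(-⅓) = -3)
I*n(h(-3, -2), 4) = -3*(-5) = 15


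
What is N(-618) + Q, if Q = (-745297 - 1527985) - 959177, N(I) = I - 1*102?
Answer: -3233179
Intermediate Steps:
N(I) = -102 + I (N(I) = I - 102 = -102 + I)
Q = -3232459 (Q = -2273282 - 959177 = -3232459)
N(-618) + Q = (-102 - 618) - 3232459 = -720 - 3232459 = -3233179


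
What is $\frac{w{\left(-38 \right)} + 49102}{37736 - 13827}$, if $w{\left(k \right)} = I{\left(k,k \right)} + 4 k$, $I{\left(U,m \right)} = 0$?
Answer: $\frac{48950}{23909} \approx 2.0473$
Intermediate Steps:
$w{\left(k \right)} = 4 k$ ($w{\left(k \right)} = 0 + 4 k = 4 k$)
$\frac{w{\left(-38 \right)} + 49102}{37736 - 13827} = \frac{4 \left(-38\right) + 49102}{37736 - 13827} = \frac{-152 + 49102}{37736 - 13827} = \frac{48950}{23909}$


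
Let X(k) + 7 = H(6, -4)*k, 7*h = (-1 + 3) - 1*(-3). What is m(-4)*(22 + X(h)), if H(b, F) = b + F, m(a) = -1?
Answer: -115/7 ≈ -16.429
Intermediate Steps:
H(b, F) = F + b
h = 5/7 (h = ((-1 + 3) - 1*(-3))/7 = (2 + 3)/7 = (⅐)*5 = 5/7 ≈ 0.71429)
X(k) = -7 + 2*k (X(k) = -7 + (-4 + 6)*k = -7 + 2*k)
m(-4)*(22 + X(h)) = -(22 + (-7 + 2*(5/7))) = -(22 + (-7 + 10/7)) = -(22 - 39/7) = -1*115/7 = -115/7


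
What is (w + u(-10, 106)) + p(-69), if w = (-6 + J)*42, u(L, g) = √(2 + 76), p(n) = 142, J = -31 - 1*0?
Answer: -1412 + √78 ≈ -1403.2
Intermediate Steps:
J = -31 (J = -31 + 0 = -31)
u(L, g) = √78
w = -1554 (w = (-6 - 31)*42 = -37*42 = -1554)
(w + u(-10, 106)) + p(-69) = (-1554 + √78) + 142 = -1412 + √78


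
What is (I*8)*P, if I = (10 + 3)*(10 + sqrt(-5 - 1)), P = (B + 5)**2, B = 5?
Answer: 104000 + 10400*I*sqrt(6) ≈ 1.04e+5 + 25475.0*I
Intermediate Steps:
P = 100 (P = (5 + 5)**2 = 10**2 = 100)
I = 130 + 13*I*sqrt(6) (I = 13*(10 + sqrt(-6)) = 13*(10 + I*sqrt(6)) = 130 + 13*I*sqrt(6) ≈ 130.0 + 31.843*I)
(I*8)*P = ((130 + 13*I*sqrt(6))*8)*100 = (1040 + 104*I*sqrt(6))*100 = 104000 + 10400*I*sqrt(6)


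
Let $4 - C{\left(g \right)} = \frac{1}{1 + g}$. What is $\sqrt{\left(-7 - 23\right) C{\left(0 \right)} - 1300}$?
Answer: $i \sqrt{1390} \approx 37.283 i$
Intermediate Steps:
$C{\left(g \right)} = 4 - \frac{1}{1 + g}$
$\sqrt{\left(-7 - 23\right) C{\left(0 \right)} - 1300} = \sqrt{\left(-7 - 23\right) \frac{3 + 4 \cdot 0}{1 + 0} - 1300} = \sqrt{- 30 \frac{3 + 0}{1} - 1300} = \sqrt{- 30 \cdot 1 \cdot 3 - 1300} = \sqrt{\left(-30\right) 3 - 1300} = \sqrt{-90 - 1300} = \sqrt{-1390} = i \sqrt{1390}$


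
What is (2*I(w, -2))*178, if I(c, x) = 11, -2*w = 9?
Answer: 3916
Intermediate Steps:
w = -9/2 (w = -½*9 = -9/2 ≈ -4.5000)
(2*I(w, -2))*178 = (2*11)*178 = 22*178 = 3916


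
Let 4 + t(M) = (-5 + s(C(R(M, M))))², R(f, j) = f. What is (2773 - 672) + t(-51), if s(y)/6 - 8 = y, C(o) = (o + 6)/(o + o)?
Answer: 1208209/289 ≈ 4180.7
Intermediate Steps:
C(o) = (6 + o)/(2*o) (C(o) = (6 + o)/((2*o)) = (6 + o)*(1/(2*o)) = (6 + o)/(2*o))
s(y) = 48 + 6*y
t(M) = -4 + (43 + 3*(6 + M)/M)² (t(M) = -4 + (-5 + (48 + 6*((6 + M)/(2*M))))² = -4 + (-5 + (48 + 3*(6 + M)/M))² = -4 + (43 + 3*(6 + M)/M)²)
(2773 - 672) + t(-51) = (2773 - 672) + (2112 + 324/(-51)² + 1656/(-51)) = 2101 + (2112 + 324*(1/2601) + 1656*(-1/51)) = 2101 + (2112 + 36/289 - 552/17) = 2101 + 601020/289 = 1208209/289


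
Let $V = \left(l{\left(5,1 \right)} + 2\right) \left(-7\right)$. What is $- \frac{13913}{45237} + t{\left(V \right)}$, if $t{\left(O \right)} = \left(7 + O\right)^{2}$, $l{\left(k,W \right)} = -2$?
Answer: $\frac{2202700}{45237} \approx 48.692$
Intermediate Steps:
$V = 0$ ($V = \left(-2 + 2\right) \left(-7\right) = 0 \left(-7\right) = 0$)
$- \frac{13913}{45237} + t{\left(V \right)} = - \frac{13913}{45237} + \left(7 + 0\right)^{2} = \left(-13913\right) \frac{1}{45237} + 7^{2} = - \frac{13913}{45237} + 49 = \frac{2202700}{45237}$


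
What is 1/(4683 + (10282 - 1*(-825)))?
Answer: 1/15790 ≈ 6.3331e-5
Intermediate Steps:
1/(4683 + (10282 - 1*(-825))) = 1/(4683 + (10282 + 825)) = 1/(4683 + 11107) = 1/15790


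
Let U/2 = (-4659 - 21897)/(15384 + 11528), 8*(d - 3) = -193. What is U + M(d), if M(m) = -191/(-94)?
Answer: 9229/158108 ≈ 0.058371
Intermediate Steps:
d = -169/8 (d = 3 + (⅛)*(-193) = 3 - 193/8 = -169/8 ≈ -21.125)
M(m) = 191/94 (M(m) = -191*(-1/94) = 191/94)
U = -6639/3364 (U = 2*((-4659 - 21897)/(15384 + 11528)) = 2*(-26556/26912) = 2*(-26556*1/26912) = 2*(-6639/6728) = -6639/3364 ≈ -1.9735)
U + M(d) = -6639/3364 + 191/94 = 9229/158108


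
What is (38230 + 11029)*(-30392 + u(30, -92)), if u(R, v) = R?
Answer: -1495601758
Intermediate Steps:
(38230 + 11029)*(-30392 + u(30, -92)) = (38230 + 11029)*(-30392 + 30) = 49259*(-30362) = -1495601758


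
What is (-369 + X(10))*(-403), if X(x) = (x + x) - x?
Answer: 144677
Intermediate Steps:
X(x) = x (X(x) = 2*x - x = x)
(-369 + X(10))*(-403) = (-369 + 10)*(-403) = -359*(-403) = 144677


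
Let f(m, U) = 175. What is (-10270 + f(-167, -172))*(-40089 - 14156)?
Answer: 547603275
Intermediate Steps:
(-10270 + f(-167, -172))*(-40089 - 14156) = (-10270 + 175)*(-40089 - 14156) = -10095*(-54245) = 547603275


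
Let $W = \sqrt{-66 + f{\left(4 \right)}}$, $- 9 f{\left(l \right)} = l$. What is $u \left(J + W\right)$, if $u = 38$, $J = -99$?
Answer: $-3762 + \frac{38 i \sqrt{598}}{3} \approx -3762.0 + 309.75 i$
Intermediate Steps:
$f{\left(l \right)} = - \frac{l}{9}$
$W = \frac{i \sqrt{598}}{3}$ ($W = \sqrt{-66 - \frac{4}{9}} = \sqrt{- \frac{598}{9}} = \frac{i \sqrt{598}}{3} \approx 8.1514 i$)
$u \left(J + W\right) = 38 \left(-99 + \frac{i \sqrt{598}}{3}\right) = -3762 + \frac{38 i \sqrt{598}}{3}$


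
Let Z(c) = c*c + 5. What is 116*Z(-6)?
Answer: 4756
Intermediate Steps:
Z(c) = 5 + c² (Z(c) = c² + 5 = 5 + c²)
116*Z(-6) = 116*(5 + (-6)²) = 116*(5 + 36) = 116*41 = 4756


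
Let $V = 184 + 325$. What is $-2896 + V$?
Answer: $-2387$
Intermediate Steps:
$V = 509$
$-2896 + V = -2896 + 509 = -2387$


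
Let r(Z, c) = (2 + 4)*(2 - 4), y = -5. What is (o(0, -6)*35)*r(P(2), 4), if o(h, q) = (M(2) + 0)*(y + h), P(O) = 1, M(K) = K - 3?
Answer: -2100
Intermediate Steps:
M(K) = -3 + K
o(h, q) = 5 - h (o(h, q) = ((-3 + 2) + 0)*(-5 + h) = (-1 + 0)*(-5 + h) = -(-5 + h) = 5 - h)
r(Z, c) = -12 (r(Z, c) = 6*(-2) = -12)
(o(0, -6)*35)*r(P(2), 4) = ((5 - 1*0)*35)*(-12) = ((5 + 0)*35)*(-12) = (5*35)*(-12) = 175*(-12) = -2100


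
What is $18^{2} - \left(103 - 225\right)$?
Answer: $446$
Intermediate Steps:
$18^{2} - \left(103 - 225\right) = 324 - \left(103 - 225\right) = 324 - -122 = 324 + 122 = 446$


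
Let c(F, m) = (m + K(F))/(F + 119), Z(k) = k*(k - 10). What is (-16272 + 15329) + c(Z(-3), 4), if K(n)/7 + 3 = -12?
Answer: -149095/158 ≈ -943.64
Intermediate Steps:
Z(k) = k*(-10 + k)
K(n) = -105 (K(n) = -21 + 7*(-12) = -21 - 84 = -105)
c(F, m) = (-105 + m)/(119 + F) (c(F, m) = (m - 105)/(F + 119) = (-105 + m)/(119 + F))
(-16272 + 15329) + c(Z(-3), 4) = (-16272 + 15329) + (-105 + 4)/(119 - 3*(-10 - 3)) = -943 - 101/(119 - 3*(-13)) = -943 - 101/(119 + 39) = -943 - 101/158 = -149095/158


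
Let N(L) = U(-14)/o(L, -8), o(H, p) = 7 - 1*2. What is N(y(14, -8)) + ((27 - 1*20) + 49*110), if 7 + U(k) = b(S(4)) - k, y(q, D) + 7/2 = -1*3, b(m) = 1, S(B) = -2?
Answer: 26993/5 ≈ 5398.6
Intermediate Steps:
o(H, p) = 5 (o(H, p) = 7 - 2 = 5)
y(q, D) = -13/2 (y(q, D) = -7/2 - 1*3 = -7/2 - 3 = -13/2)
U(k) = -6 - k (U(k) = -7 + (1 - k) = -6 - k)
N(L) = 8/5 (N(L) = (-6 - 1*(-14))/5 = (-6 + 14)*(1/5) = 8*(1/5) = 8/5)
N(y(14, -8)) + ((27 - 1*20) + 49*110) = 8/5 + ((27 - 1*20) + 49*110) = 8/5 + ((27 - 20) + 5390) = 8/5 + (7 + 5390) = 8/5 + 5397 = 26993/5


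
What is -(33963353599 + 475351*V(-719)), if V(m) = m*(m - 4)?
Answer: -281068391386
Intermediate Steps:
V(m) = m*(-4 + m)
-(33963353599 + 475351*V(-719)) = -(33963353599 - 341777369*(-4 - 719)) = -475351/(1/(71449 - 719*(-723))) = -475351/(1/(71449 + 519837)) = -475351/(1/591286) = -475351/1/591286 = -475351*591286 = -281068391386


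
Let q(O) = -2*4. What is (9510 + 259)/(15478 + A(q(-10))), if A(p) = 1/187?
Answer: 1826803/2894387 ≈ 0.63115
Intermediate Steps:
q(O) = -8
A(p) = 1/187
(9510 + 259)/(15478 + A(q(-10))) = (9510 + 259)/(15478 + 1/187) = 9769/(2894387/187) = 9769*(187/2894387) = 1826803/2894387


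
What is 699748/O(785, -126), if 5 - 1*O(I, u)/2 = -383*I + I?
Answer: 349874/299875 ≈ 1.1667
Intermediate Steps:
O(I, u) = 10 + 764*I (O(I, u) = 10 - 2*(-383*I + I) = 10 - (-764)*I = 10 + 764*I)
699748/O(785, -126) = 699748/(10 + 764*785) = 699748/(10 + 599740) = 699748/599750 = 699748*(1/599750) = 349874/299875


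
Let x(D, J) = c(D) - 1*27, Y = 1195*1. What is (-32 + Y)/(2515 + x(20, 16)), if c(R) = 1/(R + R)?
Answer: 46520/99521 ≈ 0.46744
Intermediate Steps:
c(R) = 1/(2*R)
Y = 1195
x(D, J) = -27 + 1/(2*D) (x(D, J) = 1/(2*D) - 1*27 = 1/(2*D) - 27 = -27 + 1/(2*D))
(-32 + Y)/(2515 + x(20, 16)) = (-32 + 1195)/(2515 + (-27 + (½)/20)) = 1163/(2515 + (-27 + (½)*(1/20))) = 1163/(2515 + (-27 + 1/40)) = 1163/(2515 - 1079/40) = 1163/(99521/40) = 1163*(40/99521) = 46520/99521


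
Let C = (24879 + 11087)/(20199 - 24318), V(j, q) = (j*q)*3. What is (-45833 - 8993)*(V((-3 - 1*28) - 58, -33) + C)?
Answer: -1987801226518/4119 ≈ -4.8259e+8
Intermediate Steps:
V(j, q) = 3*j*q
C = -35966/4119 (C = 35966/(-4119) = 35966*(-1/4119) = -35966/4119 ≈ -8.7317)
(-45833 - 8993)*(V((-3 - 1*28) - 58, -33) + C) = (-45833 - 8993)*(3*((-3 - 1*28) - 58)*(-33) - 35966/4119) = -54826*(3*((-3 - 28) - 58)*(-33) - 35966/4119) = -54826*(3*(-31 - 58)*(-33) - 35966/4119) = -54826*(3*(-89)*(-33) - 35966/4119) = -54826*(8811 - 35966/4119) = -54826*36256543/4119 = -1987801226518/4119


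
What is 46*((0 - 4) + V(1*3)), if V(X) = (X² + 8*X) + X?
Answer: 1472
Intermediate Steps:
V(X) = X² + 9*X
46*((0 - 4) + V(1*3)) = 46*((0 - 4) + (1*3)*(9 + 1*3)) = 46*(-4 + 3*(9 + 3)) = 46*(-4 + 3*12) = 46*(-4 + 36) = 46*32 = 1472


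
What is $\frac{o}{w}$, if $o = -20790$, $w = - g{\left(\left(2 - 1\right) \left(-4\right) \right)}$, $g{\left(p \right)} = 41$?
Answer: $\frac{20790}{41} \approx 507.07$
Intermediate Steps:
$w = -41$ ($w = \left(-1\right) 41 = -41$)
$\frac{o}{w} = - \frac{20790}{-41} = \left(-20790\right) \left(- \frac{1}{41}\right) = \frac{20790}{41}$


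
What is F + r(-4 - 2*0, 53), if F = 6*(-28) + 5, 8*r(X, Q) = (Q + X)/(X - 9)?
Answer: -17001/104 ≈ -163.47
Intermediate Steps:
r(X, Q) = (Q + X)/(8*(-9 + X)) (r(X, Q) = ((Q + X)/(X - 9))/8 = ((Q + X)/(-9 + X))/8 = (Q + X)/(8*(-9 + X)))
F = -163 (F = -168 + 5 = -163)
F + r(-4 - 2*0, 53) = -163 + (53 + (-4 - 2*0))/(8*(-9 + (-4 - 2*0))) = -163 + (53 + (-4 + 0))/(8*(-9 + (-4 + 0))) = -163 + (53 - 4)/(8*(-9 - 4)) = -163 + (1/8)*49/(-13) = -163 + (1/8)*(-1/13)*49 = -163 - 49/104 = -17001/104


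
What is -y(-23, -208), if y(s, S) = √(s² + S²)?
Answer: -√43793 ≈ -209.27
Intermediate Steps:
y(s, S) = √(S² + s²)
-y(-23, -208) = -√((-208)² + (-23)²) = -√(43264 + 529) = -√43793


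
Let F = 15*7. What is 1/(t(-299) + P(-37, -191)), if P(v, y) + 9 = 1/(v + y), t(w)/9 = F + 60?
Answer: 228/336527 ≈ 0.00067751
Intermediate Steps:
F = 105
t(w) = 1485 (t(w) = 9*(105 + 60) = 9*165 = 1485)
P(v, y) = -9 + 1/(v + y)
1/(t(-299) + P(-37, -191)) = 1/(1485 + (1 - 9*(-37) - 9*(-191))/(-37 - 191)) = 1/(1485 + (1 + 333 + 1719)/(-228)) = 1/(1485 - 1/228*2053) = 1/(1485 - 2053/228) = 1/(336527/228) = 228/336527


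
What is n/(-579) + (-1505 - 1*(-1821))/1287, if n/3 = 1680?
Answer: -2101172/248391 ≈ -8.4591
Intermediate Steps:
n = 5040 (n = 3*1680 = 5040)
n/(-579) + (-1505 - 1*(-1821))/1287 = 5040/(-579) + (-1505 - 1*(-1821))/1287 = 5040*(-1/579) + (-1505 + 1821)*(1/1287) = -1680/193 + 316*(1/1287) = -1680/193 + 316/1287 = -2101172/248391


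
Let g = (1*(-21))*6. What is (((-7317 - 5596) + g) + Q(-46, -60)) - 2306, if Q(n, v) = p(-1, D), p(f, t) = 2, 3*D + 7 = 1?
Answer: -15343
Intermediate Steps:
D = -2 (D = -7/3 + (1/3)*1 = -7/3 + 1/3 = -2)
Q(n, v) = 2
g = -126 (g = -21*6 = -126)
(((-7317 - 5596) + g) + Q(-46, -60)) - 2306 = (((-7317 - 5596) - 126) + 2) - 2306 = ((-12913 - 126) + 2) - 2306 = (-13039 + 2) - 2306 = -13037 - 2306 = -15343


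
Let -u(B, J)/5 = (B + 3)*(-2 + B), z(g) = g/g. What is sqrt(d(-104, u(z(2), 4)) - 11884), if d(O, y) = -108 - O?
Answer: 4*I*sqrt(743) ≈ 109.03*I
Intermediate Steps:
z(g) = 1
u(B, J) = -5*(-2 + B)*(3 + B) (u(B, J) = -5*(B + 3)*(-2 + B) = -5*(3 + B)*(-2 + B) = -5*(-2 + B)*(3 + B))
sqrt(d(-104, u(z(2), 4)) - 11884) = sqrt((-108 - 1*(-104)) - 11884) = sqrt((-108 + 104) - 11884) = sqrt(-4 - 11884) = sqrt(-11888) = 4*I*sqrt(743)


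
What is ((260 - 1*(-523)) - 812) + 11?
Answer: -18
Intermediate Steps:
((260 - 1*(-523)) - 812) + 11 = ((260 + 523) - 812) + 11 = (783 - 812) + 11 = -29 + 11 = -18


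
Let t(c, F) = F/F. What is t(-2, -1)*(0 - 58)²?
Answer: 3364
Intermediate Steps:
t(c, F) = 1
t(-2, -1)*(0 - 58)² = 1*(0 - 58)² = 1*(-58)² = 1*3364 = 3364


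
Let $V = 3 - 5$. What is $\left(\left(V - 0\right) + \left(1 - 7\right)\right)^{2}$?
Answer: $64$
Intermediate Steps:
$V = -2$ ($V = 3 - 5 = -2$)
$\left(\left(V - 0\right) + \left(1 - 7\right)\right)^{2} = \left(\left(-2 - 0\right) + \left(1 - 7\right)\right)^{2} = \left(\left(-2 + 0\right) - 6\right)^{2} = \left(-2 - 6\right)^{2} = \left(-8\right)^{2} = 64$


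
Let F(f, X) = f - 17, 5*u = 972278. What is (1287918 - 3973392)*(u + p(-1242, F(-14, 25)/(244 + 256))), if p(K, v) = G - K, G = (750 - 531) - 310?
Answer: -2626482192642/5 ≈ -5.2530e+11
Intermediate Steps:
u = 972278/5 (u = (⅕)*972278 = 972278/5 ≈ 1.9446e+5)
F(f, X) = -17 + f
G = -91 (G = 219 - 310 = -91)
p(K, v) = -91 - K
(1287918 - 3973392)*(u + p(-1242, F(-14, 25)/(244 + 256))) = (1287918 - 3973392)*(972278/5 + (-91 - 1*(-1242))) = -2685474*(972278/5 + (-91 + 1242)) = -2685474*(972278/5 + 1151) = -2685474*978033/5 = -2626482192642/5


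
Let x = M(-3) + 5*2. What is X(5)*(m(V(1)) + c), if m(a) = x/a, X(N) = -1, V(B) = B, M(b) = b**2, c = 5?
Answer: -24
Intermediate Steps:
x = 19 (x = (-3)**2 + 5*2 = 9 + 10 = 19)
m(a) = 19/a
X(5)*(m(V(1)) + c) = -(19/1 + 5) = -(19*1 + 5) = -(19 + 5) = -1*24 = -24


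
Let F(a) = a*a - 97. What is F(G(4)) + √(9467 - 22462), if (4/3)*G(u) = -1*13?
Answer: -31/16 + I*√12995 ≈ -1.9375 + 114.0*I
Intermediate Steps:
G(u) = -39/4 (G(u) = 3*(-1*13)/4 = (¾)*(-13) = -39/4)
F(a) = -97 + a² (F(a) = a² - 97 = -97 + a²)
F(G(4)) + √(9467 - 22462) = (-97 + (-39/4)²) + √(9467 - 22462) = (-97 + 1521/16) + √(-12995) = -31/16 + I*√12995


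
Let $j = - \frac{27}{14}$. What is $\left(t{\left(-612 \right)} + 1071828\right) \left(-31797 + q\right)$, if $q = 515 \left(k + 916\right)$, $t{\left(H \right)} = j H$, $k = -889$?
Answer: $-19198264248$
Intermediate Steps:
$j = - \frac{27}{14}$ ($j = \left(-27\right) \frac{1}{14} = - \frac{27}{14} \approx -1.9286$)
$t{\left(H \right)} = - \frac{27 H}{14}$
$q = 13905$ ($q = 515 \left(-889 + 916\right) = 515 \cdot 27 = 13905$)
$\left(t{\left(-612 \right)} + 1071828\right) \left(-31797 + q\right) = \left(\left(- \frac{27}{14}\right) \left(-612\right) + 1071828\right) \left(-31797 + 13905\right) = \left(\frac{8262}{7} + 1071828\right) \left(-17892\right) = \frac{7511058}{7} \left(-17892\right) = -19198264248$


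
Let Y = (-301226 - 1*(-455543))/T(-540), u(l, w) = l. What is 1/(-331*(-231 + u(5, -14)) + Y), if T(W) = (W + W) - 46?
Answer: 1126/84077239 ≈ 1.3392e-5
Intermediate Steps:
T(W) = -46 + 2*W (T(W) = 2*W - 46 = -46 + 2*W)
Y = -154317/1126 (Y = (-301226 - 1*(-455543))/(-46 + 2*(-540)) = (-301226 + 455543)/(-46 - 1080) = 154317/(-1126) = 154317*(-1/1126) = -154317/1126 ≈ -137.05)
1/(-331*(-231 + u(5, -14)) + Y) = 1/(-331*(-231 + 5) - 154317/1126) = 1/(-331*(-226) - 154317/1126) = 1/(74806 - 154317/1126) = 1/(84077239/1126) = 1126/84077239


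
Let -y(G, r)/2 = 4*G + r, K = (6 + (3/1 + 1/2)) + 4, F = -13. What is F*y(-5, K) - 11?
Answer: -180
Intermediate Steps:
K = 27/2 (K = (6 + (3*1 + 1*(½))) + 4 = (6 + (3 + ½)) + 4 = (6 + 7/2) + 4 = 19/2 + 4 = 27/2 ≈ 13.500)
y(G, r) = -8*G - 2*r (y(G, r) = -2*(4*G + r) = -2*(r + 4*G) = -8*G - 2*r)
F*y(-5, K) - 11 = -13*(-8*(-5) - 2*27/2) - 11 = -13*(40 - 27) - 11 = -13*13 - 11 = -169 - 11 = -180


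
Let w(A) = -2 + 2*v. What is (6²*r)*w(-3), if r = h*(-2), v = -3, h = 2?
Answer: 1152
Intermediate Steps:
w(A) = -8 (w(A) = -2 + 2*(-3) = -2 - 6 = -8)
r = -4 (r = 2*(-2) = -4)
(6²*r)*w(-3) = (6²*(-4))*(-8) = (36*(-4))*(-8) = -144*(-8) = 1152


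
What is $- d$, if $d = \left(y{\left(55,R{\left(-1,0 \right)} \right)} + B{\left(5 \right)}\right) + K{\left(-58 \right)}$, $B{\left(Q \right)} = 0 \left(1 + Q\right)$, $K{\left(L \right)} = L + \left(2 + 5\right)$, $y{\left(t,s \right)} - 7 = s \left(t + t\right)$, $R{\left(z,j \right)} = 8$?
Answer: $-836$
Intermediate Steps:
$y{\left(t,s \right)} = 7 + 2 s t$ ($y{\left(t,s \right)} = 7 + s \left(t + t\right) = 7 + s 2 t = 7 + 2 s t$)
$K{\left(L \right)} = 7 + L$ ($K{\left(L \right)} = L + 7 = 7 + L$)
$B{\left(Q \right)} = 0$
$d = 836$ ($d = \left(\left(7 + 2 \cdot 8 \cdot 55\right) + 0\right) + \left(7 - 58\right) = \left(\left(7 + 880\right) + 0\right) - 51 = \left(887 + 0\right) - 51 = 887 - 51 = 836$)
$- d = \left(-1\right) 836 = -836$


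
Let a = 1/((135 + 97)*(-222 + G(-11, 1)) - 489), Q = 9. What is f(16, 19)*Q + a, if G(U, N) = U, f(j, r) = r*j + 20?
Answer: 159053219/54545 ≈ 2916.0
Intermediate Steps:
f(j, r) = 20 + j*r (f(j, r) = j*r + 20 = 20 + j*r)
a = -1/54545 (a = 1/((135 + 97)*(-222 - 11) - 489) = 1/(232*(-233) - 489) = 1/(-54056 - 489) = 1/(-54545) = -1/54545 ≈ -1.8333e-5)
f(16, 19)*Q + a = (20 + 16*19)*9 - 1/54545 = (20 + 304)*9 - 1/54545 = 324*9 - 1/54545 = 2916 - 1/54545 = 159053219/54545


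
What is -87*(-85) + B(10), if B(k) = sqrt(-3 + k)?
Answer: 7395 + sqrt(7) ≈ 7397.6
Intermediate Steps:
-87*(-85) + B(10) = -87*(-85) + sqrt(-3 + 10) = 7395 + sqrt(7)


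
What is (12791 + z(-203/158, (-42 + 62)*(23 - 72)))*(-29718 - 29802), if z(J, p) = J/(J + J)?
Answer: -761350080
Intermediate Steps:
z(J, p) = 1/2 (z(J, p) = J/((2*J)) = (1/(2*J))*J = 1/2)
(12791 + z(-203/158, (-42 + 62)*(23 - 72)))*(-29718 - 29802) = (12791 + 1/2)*(-29718 - 29802) = (25583/2)*(-59520) = -761350080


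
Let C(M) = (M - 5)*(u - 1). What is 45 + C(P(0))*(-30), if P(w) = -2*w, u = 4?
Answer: 495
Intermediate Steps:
C(M) = -15 + 3*M (C(M) = (M - 5)*(4 - 1) = (-5 + M)*3 = -15 + 3*M)
45 + C(P(0))*(-30) = 45 + (-15 + 3*(-2*0))*(-30) = 45 + (-15 + 3*0)*(-30) = 45 + (-15 + 0)*(-30) = 45 - 15*(-30) = 45 + 450 = 495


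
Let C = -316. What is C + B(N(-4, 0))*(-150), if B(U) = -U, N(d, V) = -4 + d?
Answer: -1516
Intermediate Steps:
C + B(N(-4, 0))*(-150) = -316 - (-4 - 4)*(-150) = -316 - 1*(-8)*(-150) = -316 + 8*(-150) = -316 - 1200 = -1516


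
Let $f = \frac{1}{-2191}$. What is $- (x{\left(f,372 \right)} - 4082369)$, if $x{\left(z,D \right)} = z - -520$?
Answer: $\frac{8943331160}{2191} \approx 4.0818 \cdot 10^{6}$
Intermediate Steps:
$f = - \frac{1}{2191} \approx -0.00045641$
$x{\left(z,D \right)} = 520 + z$ ($x{\left(z,D \right)} = z + 520 = 520 + z$)
$- (x{\left(f,372 \right)} - 4082369) = - (\left(520 - \frac{1}{2191}\right) - 4082369) = - (\frac{1139319}{2191} - 4082369) = \left(-1\right) \left(- \frac{8943331160}{2191}\right) = \frac{8943331160}{2191}$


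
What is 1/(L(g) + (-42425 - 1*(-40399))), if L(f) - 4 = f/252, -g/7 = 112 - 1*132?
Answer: -9/18193 ≈ -0.00049470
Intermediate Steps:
g = 140 (g = -7*(112 - 1*132) = -7*(112 - 132) = -7*(-20) = 140)
L(f) = 4 + f/252
1/(L(g) + (-42425 - 1*(-40399))) = 1/((4 + (1/252)*140) + (-42425 - 1*(-40399))) = 1/((4 + 5/9) + (-42425 + 40399)) = 1/(41/9 - 2026) = 1/(-18193/9) = -9/18193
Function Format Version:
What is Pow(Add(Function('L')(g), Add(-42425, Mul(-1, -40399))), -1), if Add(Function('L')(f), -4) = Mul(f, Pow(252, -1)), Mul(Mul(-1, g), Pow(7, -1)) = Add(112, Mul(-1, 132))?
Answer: Rational(-9, 18193) ≈ -0.00049470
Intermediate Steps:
g = 140 (g = Mul(-7, Add(112, Mul(-1, 132))) = Mul(-7, Add(112, -132)) = Mul(-7, -20) = 140)
Function('L')(f) = Add(4, Mul(Rational(1, 252), f)) (Function('L')(f) = Add(4, Mul(f, Pow(252, -1))) = Add(4, Mul(f, Rational(1, 252))) = Add(4, Mul(Rational(1, 252), f)))
Pow(Add(Function('L')(g), Add(-42425, Mul(-1, -40399))), -1) = Pow(Add(Add(4, Mul(Rational(1, 252), 140)), Add(-42425, Mul(-1, -40399))), -1) = Pow(Add(Add(4, Rational(5, 9)), Add(-42425, 40399)), -1) = Pow(Add(Rational(41, 9), -2026), -1) = Pow(Rational(-18193, 9), -1) = Rational(-9, 18193)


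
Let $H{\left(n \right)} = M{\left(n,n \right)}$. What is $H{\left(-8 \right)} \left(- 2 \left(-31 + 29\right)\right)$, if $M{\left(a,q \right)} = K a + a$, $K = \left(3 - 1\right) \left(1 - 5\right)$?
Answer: $224$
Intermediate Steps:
$K = -8$ ($K = 2 \left(-4\right) = -8$)
$M{\left(a,q \right)} = - 7 a$ ($M{\left(a,q \right)} = - 8 a + a = - 7 a$)
$H{\left(n \right)} = - 7 n$
$H{\left(-8 \right)} \left(- 2 \left(-31 + 29\right)\right) = \left(-7\right) \left(-8\right) \left(- 2 \left(-31 + 29\right)\right) = 56 \left(\left(-2\right) \left(-2\right)\right) = 56 \cdot 4 = 224$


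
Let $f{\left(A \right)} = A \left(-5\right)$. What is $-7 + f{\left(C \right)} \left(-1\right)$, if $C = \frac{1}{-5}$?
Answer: $-8$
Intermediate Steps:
$C = - \frac{1}{5} \approx -0.2$
$f{\left(A \right)} = - 5 A$
$-7 + f{\left(C \right)} \left(-1\right) = -7 + \left(-5\right) \left(- \frac{1}{5}\right) \left(-1\right) = -7 + 1 \left(-1\right) = -7 - 1 = -8$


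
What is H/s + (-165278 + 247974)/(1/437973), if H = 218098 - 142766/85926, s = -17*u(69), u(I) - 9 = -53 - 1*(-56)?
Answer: 317436305126913025/8764452 ≈ 3.6219e+10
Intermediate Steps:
u(I) = 12 (u(I) = 9 + (-53 - 1*(-56)) = 9 + (-53 + 56) = 9 + 3 = 12)
s = -204 (s = -17*12 = -204)
H = 9370072991/42963 (H = 218098 - 142766*1/85926 = 218098 - 71383/42963 = 9370072991/42963 ≈ 2.1810e+5)
H/s + (-165278 + 247974)/(1/437973) = (9370072991/42963)/(-204) + (-165278 + 247974)/(1/437973) = (9370072991/42963)*(-1/204) + 82696/(1/437973) = -9370072991/8764452 + 82696*437973 = -9370072991/8764452 + 36218615208 = 317436305126913025/8764452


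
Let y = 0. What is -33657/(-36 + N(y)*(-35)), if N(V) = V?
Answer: 11219/12 ≈ 934.92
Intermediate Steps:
-33657/(-36 + N(y)*(-35)) = -33657/(-36 + 0*(-35)) = -33657/(-36 + 0) = -33657/(-36) = -33657*(-1/36) = 11219/12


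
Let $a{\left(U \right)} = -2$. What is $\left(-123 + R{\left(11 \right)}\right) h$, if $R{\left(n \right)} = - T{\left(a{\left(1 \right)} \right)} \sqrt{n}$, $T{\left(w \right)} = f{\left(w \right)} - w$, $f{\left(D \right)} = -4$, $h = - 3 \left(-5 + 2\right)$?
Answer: $-1107 + 18 \sqrt{11} \approx -1047.3$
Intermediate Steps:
$h = 9$ ($h = \left(-3\right) \left(-3\right) = 9$)
$T{\left(w \right)} = -4 - w$
$R{\left(n \right)} = 2 \sqrt{n}$ ($R{\left(n \right)} = - (-4 - -2) \sqrt{n} = - (-4 + 2) \sqrt{n} = \left(-1\right) \left(-2\right) \sqrt{n} = 2 \sqrt{n}$)
$\left(-123 + R{\left(11 \right)}\right) h = \left(-123 + 2 \sqrt{11}\right) 9 = -1107 + 18 \sqrt{11}$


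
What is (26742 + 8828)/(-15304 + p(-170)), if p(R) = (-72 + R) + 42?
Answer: -17785/7752 ≈ -2.2942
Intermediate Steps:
p(R) = -30 + R
(26742 + 8828)/(-15304 + p(-170)) = (26742 + 8828)/(-15304 + (-30 - 170)) = 35570/(-15304 - 200) = 35570/(-15504) = 35570*(-1/15504) = -17785/7752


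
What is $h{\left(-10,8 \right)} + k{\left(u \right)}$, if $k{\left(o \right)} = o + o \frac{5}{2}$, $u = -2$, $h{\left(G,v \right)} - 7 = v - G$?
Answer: $18$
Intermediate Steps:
$h{\left(G,v \right)} = 7 + v - G$ ($h{\left(G,v \right)} = 7 - \left(G - v\right) = 7 + v - G$)
$k{\left(o \right)} = \frac{7 o}{2}$ ($k{\left(o \right)} = o + o 5 \cdot \frac{1}{2} = o + o \frac{5}{2} = o + \frac{5 o}{2} = \frac{7 o}{2}$)
$h{\left(-10,8 \right)} + k{\left(u \right)} = \left(7 + 8 - -10\right) + \frac{7}{2} \left(-2\right) = \left(7 + 8 + 10\right) - 7 = 25 - 7 = 18$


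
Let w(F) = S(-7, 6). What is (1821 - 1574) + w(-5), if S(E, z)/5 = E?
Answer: 212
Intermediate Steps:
S(E, z) = 5*E
w(F) = -35 (w(F) = 5*(-7) = -35)
(1821 - 1574) + w(-5) = (1821 - 1574) - 35 = 247 - 35 = 212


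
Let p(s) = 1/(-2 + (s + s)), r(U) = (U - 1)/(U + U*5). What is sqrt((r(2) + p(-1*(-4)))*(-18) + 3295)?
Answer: sqrt(13162)/2 ≈ 57.363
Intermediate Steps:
r(U) = (-1 + U)/(6*U) (r(U) = (-1 + U)/(U + 5*U) = (-1 + U)/((6*U)) = (-1 + U)*(1/(6*U)) = (-1 + U)/(6*U))
p(s) = 1/(-2 + 2*s)
sqrt((r(2) + p(-1*(-4)))*(-18) + 3295) = sqrt(((1/6)*(-1 + 2)/2 + 1/(2*(-1 - 1*(-4))))*(-18) + 3295) = sqrt(((1/6)*(1/2)*1 + 1/(2*(-1 + 4)))*(-18) + 3295) = sqrt((1/12 + (1/2)/3)*(-18) + 3295) = sqrt((1/12 + (1/2)*(1/3))*(-18) + 3295) = sqrt((1/12 + 1/6)*(-18) + 3295) = sqrt((1/4)*(-18) + 3295) = sqrt(-9/2 + 3295) = sqrt(6581/2) = sqrt(13162)/2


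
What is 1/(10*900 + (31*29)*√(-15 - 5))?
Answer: 450/4858201 - 899*I*√5/48582010 ≈ 9.2627e-5 - 4.1378e-5*I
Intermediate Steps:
1/(10*900 + (31*29)*√(-15 - 5)) = 1/(9000 + 899*√(-20)) = 1/(9000 + 899*(2*I*√5)) = 1/(9000 + 1798*I*√5)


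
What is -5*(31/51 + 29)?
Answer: -7550/51 ≈ -148.04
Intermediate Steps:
-5*(31/51 + 29) = -5*1510/51 = -7550/51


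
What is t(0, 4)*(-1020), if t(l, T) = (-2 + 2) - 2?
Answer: 2040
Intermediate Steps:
t(l, T) = -2 (t(l, T) = 0 - 2 = -2)
t(0, 4)*(-1020) = -2*(-1020) = 2040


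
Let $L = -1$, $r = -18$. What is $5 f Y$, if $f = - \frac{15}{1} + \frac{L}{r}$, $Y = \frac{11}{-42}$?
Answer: $\frac{14795}{756} \approx 19.57$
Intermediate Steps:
$Y = - \frac{11}{42}$ ($Y = 11 \left(- \frac{1}{42}\right) = - \frac{11}{42} \approx -0.2619$)
$f = - \frac{269}{18}$ ($f = - \frac{15}{1} - \frac{1}{-18} = \left(-15\right) 1 - - \frac{1}{18} = -15 + \frac{1}{18} = - \frac{269}{18} \approx -14.944$)
$5 f Y = 5 \left(- \frac{269}{18}\right) \left(- \frac{11}{42}\right) = \left(- \frac{1345}{18}\right) \left(- \frac{11}{42}\right) = \frac{14795}{756}$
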